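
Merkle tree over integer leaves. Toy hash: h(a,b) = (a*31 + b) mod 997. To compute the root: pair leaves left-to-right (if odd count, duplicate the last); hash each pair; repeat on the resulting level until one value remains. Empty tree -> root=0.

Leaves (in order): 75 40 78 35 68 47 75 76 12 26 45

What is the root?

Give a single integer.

L0: [75, 40, 78, 35, 68, 47, 75, 76, 12, 26, 45]
L1: h(75,40)=(75*31+40)%997=371 h(78,35)=(78*31+35)%997=459 h(68,47)=(68*31+47)%997=161 h(75,76)=(75*31+76)%997=407 h(12,26)=(12*31+26)%997=398 h(45,45)=(45*31+45)%997=443 -> [371, 459, 161, 407, 398, 443]
L2: h(371,459)=(371*31+459)%997=993 h(161,407)=(161*31+407)%997=413 h(398,443)=(398*31+443)%997=817 -> [993, 413, 817]
L3: h(993,413)=(993*31+413)%997=289 h(817,817)=(817*31+817)%997=222 -> [289, 222]
L4: h(289,222)=(289*31+222)%997=208 -> [208]

Answer: 208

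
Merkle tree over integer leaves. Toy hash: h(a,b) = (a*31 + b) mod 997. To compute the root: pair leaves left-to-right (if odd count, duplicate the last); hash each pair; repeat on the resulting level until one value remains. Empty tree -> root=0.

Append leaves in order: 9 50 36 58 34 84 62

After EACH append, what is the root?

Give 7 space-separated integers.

After append 9 (leaves=[9]):
  L0: [9]
  root=9
After append 50 (leaves=[9, 50]):
  L0: [9, 50]
  L1: h(9,50)=(9*31+50)%997=329 -> [329]
  root=329
After append 36 (leaves=[9, 50, 36]):
  L0: [9, 50, 36]
  L1: h(9,50)=(9*31+50)%997=329 h(36,36)=(36*31+36)%997=155 -> [329, 155]
  L2: h(329,155)=(329*31+155)%997=384 -> [384]
  root=384
After append 58 (leaves=[9, 50, 36, 58]):
  L0: [9, 50, 36, 58]
  L1: h(9,50)=(9*31+50)%997=329 h(36,58)=(36*31+58)%997=177 -> [329, 177]
  L2: h(329,177)=(329*31+177)%997=406 -> [406]
  root=406
After append 34 (leaves=[9, 50, 36, 58, 34]):
  L0: [9, 50, 36, 58, 34]
  L1: h(9,50)=(9*31+50)%997=329 h(36,58)=(36*31+58)%997=177 h(34,34)=(34*31+34)%997=91 -> [329, 177, 91]
  L2: h(329,177)=(329*31+177)%997=406 h(91,91)=(91*31+91)%997=918 -> [406, 918]
  L3: h(406,918)=(406*31+918)%997=543 -> [543]
  root=543
After append 84 (leaves=[9, 50, 36, 58, 34, 84]):
  L0: [9, 50, 36, 58, 34, 84]
  L1: h(9,50)=(9*31+50)%997=329 h(36,58)=(36*31+58)%997=177 h(34,84)=(34*31+84)%997=141 -> [329, 177, 141]
  L2: h(329,177)=(329*31+177)%997=406 h(141,141)=(141*31+141)%997=524 -> [406, 524]
  L3: h(406,524)=(406*31+524)%997=149 -> [149]
  root=149
After append 62 (leaves=[9, 50, 36, 58, 34, 84, 62]):
  L0: [9, 50, 36, 58, 34, 84, 62]
  L1: h(9,50)=(9*31+50)%997=329 h(36,58)=(36*31+58)%997=177 h(34,84)=(34*31+84)%997=141 h(62,62)=(62*31+62)%997=987 -> [329, 177, 141, 987]
  L2: h(329,177)=(329*31+177)%997=406 h(141,987)=(141*31+987)%997=373 -> [406, 373]
  L3: h(406,373)=(406*31+373)%997=995 -> [995]
  root=995

Answer: 9 329 384 406 543 149 995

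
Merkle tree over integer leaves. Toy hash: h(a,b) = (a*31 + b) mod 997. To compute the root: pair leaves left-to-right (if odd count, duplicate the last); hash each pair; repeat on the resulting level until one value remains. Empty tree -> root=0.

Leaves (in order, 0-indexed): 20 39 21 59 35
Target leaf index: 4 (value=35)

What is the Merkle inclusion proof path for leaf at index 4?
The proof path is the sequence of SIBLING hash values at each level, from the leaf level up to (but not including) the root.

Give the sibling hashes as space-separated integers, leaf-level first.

Answer: 35 123 202

Derivation:
L0 (leaves): [20, 39, 21, 59, 35], target index=4
L1: h(20,39)=(20*31+39)%997=659 [pair 0] h(21,59)=(21*31+59)%997=710 [pair 1] h(35,35)=(35*31+35)%997=123 [pair 2] -> [659, 710, 123]
  Sibling for proof at L0: 35
L2: h(659,710)=(659*31+710)%997=202 [pair 0] h(123,123)=(123*31+123)%997=945 [pair 1] -> [202, 945]
  Sibling for proof at L1: 123
L3: h(202,945)=(202*31+945)%997=228 [pair 0] -> [228]
  Sibling for proof at L2: 202
Root: 228
Proof path (sibling hashes from leaf to root): [35, 123, 202]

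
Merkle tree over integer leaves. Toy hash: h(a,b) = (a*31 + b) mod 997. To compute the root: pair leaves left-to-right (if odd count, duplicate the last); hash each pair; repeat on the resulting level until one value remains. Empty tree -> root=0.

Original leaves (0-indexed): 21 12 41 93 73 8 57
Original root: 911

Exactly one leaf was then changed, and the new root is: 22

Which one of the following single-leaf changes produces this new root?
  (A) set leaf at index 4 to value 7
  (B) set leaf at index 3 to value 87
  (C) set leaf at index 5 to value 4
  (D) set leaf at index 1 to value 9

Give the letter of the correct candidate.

Answer: D

Derivation:
Original leaves: [21, 12, 41, 93, 73, 8, 57]
Target new root: 22
Try each candidate change and compute the resulting root:
Candidate A: set leaf[4] = 7 -> leaves = [21, 12, 41, 93, 7, 8, 57]
  L0: [21, 12, 41, 93, 7, 8, 57]
  L1: h(21,12)=(21*31+12)%997=663 h(41,93)=(41*31+93)%997=367 h(7,8)=(7*31+8)%997=225 h(57,57)=(57*31+57)%997=827 -> [663, 367, 225, 827]
  L2: h(663,367)=(663*31+367)%997=980 h(225,827)=(225*31+827)%997=823 -> [980, 823]
  L3: h(980,823)=(980*31+823)%997=296 -> [296]
  root = 296 != target 22
Candidate B: set leaf[3] = 87 -> leaves = [21, 12, 41, 87, 73, 8, 57]
  L0: [21, 12, 41, 87, 73, 8, 57]
  L1: h(21,12)=(21*31+12)%997=663 h(41,87)=(41*31+87)%997=361 h(73,8)=(73*31+8)%997=277 h(57,57)=(57*31+57)%997=827 -> [663, 361, 277, 827]
  L2: h(663,361)=(663*31+361)%997=974 h(277,827)=(277*31+827)%997=441 -> [974, 441]
  L3: h(974,441)=(974*31+441)%997=725 -> [725]
  root = 725 != target 22
Candidate C: set leaf[5] = 4 -> leaves = [21, 12, 41, 93, 73, 4, 57]
  L0: [21, 12, 41, 93, 73, 4, 57]
  L1: h(21,12)=(21*31+12)%997=663 h(41,93)=(41*31+93)%997=367 h(73,4)=(73*31+4)%997=273 h(57,57)=(57*31+57)%997=827 -> [663, 367, 273, 827]
  L2: h(663,367)=(663*31+367)%997=980 h(273,827)=(273*31+827)%997=317 -> [980, 317]
  L3: h(980,317)=(980*31+317)%997=787 -> [787]
  root = 787 != target 22
Candidate D: set leaf[1] = 9 -> leaves = [21, 9, 41, 93, 73, 8, 57]
  L0: [21, 9, 41, 93, 73, 8, 57]
  L1: h(21,9)=(21*31+9)%997=660 h(41,93)=(41*31+93)%997=367 h(73,8)=(73*31+8)%997=277 h(57,57)=(57*31+57)%997=827 -> [660, 367, 277, 827]
  L2: h(660,367)=(660*31+367)%997=887 h(277,827)=(277*31+827)%997=441 -> [887, 441]
  L3: h(887,441)=(887*31+441)%997=22 -> [22]
  root = 22 == target 22  ** MATCH **
Candidate D produces the target root.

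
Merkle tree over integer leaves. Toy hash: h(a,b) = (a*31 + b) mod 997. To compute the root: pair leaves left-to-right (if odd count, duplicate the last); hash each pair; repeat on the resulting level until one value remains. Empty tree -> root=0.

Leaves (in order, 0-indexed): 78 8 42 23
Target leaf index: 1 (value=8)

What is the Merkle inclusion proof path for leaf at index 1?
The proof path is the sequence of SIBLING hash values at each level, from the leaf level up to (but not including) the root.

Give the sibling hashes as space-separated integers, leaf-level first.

L0 (leaves): [78, 8, 42, 23], target index=1
L1: h(78,8)=(78*31+8)%997=432 [pair 0] h(42,23)=(42*31+23)%997=328 [pair 1] -> [432, 328]
  Sibling for proof at L0: 78
L2: h(432,328)=(432*31+328)%997=759 [pair 0] -> [759]
  Sibling for proof at L1: 328
Root: 759
Proof path (sibling hashes from leaf to root): [78, 328]

Answer: 78 328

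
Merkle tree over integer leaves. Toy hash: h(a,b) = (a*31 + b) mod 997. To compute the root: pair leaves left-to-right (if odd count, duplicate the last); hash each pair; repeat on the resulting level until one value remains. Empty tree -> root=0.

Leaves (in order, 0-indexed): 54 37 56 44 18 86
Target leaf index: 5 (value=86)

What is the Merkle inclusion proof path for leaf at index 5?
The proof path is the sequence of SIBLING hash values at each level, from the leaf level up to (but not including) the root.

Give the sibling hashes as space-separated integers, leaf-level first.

Answer: 18 644 983

Derivation:
L0 (leaves): [54, 37, 56, 44, 18, 86], target index=5
L1: h(54,37)=(54*31+37)%997=714 [pair 0] h(56,44)=(56*31+44)%997=783 [pair 1] h(18,86)=(18*31+86)%997=644 [pair 2] -> [714, 783, 644]
  Sibling for proof at L0: 18
L2: h(714,783)=(714*31+783)%997=983 [pair 0] h(644,644)=(644*31+644)%997=668 [pair 1] -> [983, 668]
  Sibling for proof at L1: 644
L3: h(983,668)=(983*31+668)%997=234 [pair 0] -> [234]
  Sibling for proof at L2: 983
Root: 234
Proof path (sibling hashes from leaf to root): [18, 644, 983]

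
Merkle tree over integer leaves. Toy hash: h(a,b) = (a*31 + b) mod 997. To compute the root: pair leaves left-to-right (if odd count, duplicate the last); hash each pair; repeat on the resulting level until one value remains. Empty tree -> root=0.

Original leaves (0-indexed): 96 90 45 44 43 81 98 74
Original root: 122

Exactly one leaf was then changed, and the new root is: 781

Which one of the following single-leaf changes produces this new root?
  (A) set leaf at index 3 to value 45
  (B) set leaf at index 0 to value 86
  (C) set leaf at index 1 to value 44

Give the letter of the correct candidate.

Answer: C

Derivation:
Original leaves: [96, 90, 45, 44, 43, 81, 98, 74]
Target new root: 781
Try each candidate change and compute the resulting root:
Candidate A: set leaf[3] = 45 -> leaves = [96, 90, 45, 45, 43, 81, 98, 74]
  L0: [96, 90, 45, 45, 43, 81, 98, 74]
  L1: h(96,90)=(96*31+90)%997=75 h(45,45)=(45*31+45)%997=443 h(43,81)=(43*31+81)%997=417 h(98,74)=(98*31+74)%997=121 -> [75, 443, 417, 121]
  L2: h(75,443)=(75*31+443)%997=774 h(417,121)=(417*31+121)%997=87 -> [774, 87]
  L3: h(774,87)=(774*31+87)%997=153 -> [153]
  root = 153 != target 781
Candidate B: set leaf[0] = 86 -> leaves = [86, 90, 45, 44, 43, 81, 98, 74]
  L0: [86, 90, 45, 44, 43, 81, 98, 74]
  L1: h(86,90)=(86*31+90)%997=762 h(45,44)=(45*31+44)%997=442 h(43,81)=(43*31+81)%997=417 h(98,74)=(98*31+74)%997=121 -> [762, 442, 417, 121]
  L2: h(762,442)=(762*31+442)%997=136 h(417,121)=(417*31+121)%997=87 -> [136, 87]
  L3: h(136,87)=(136*31+87)%997=315 -> [315]
  root = 315 != target 781
Candidate C: set leaf[1] = 44 -> leaves = [96, 44, 45, 44, 43, 81, 98, 74]
  L0: [96, 44, 45, 44, 43, 81, 98, 74]
  L1: h(96,44)=(96*31+44)%997=29 h(45,44)=(45*31+44)%997=442 h(43,81)=(43*31+81)%997=417 h(98,74)=(98*31+74)%997=121 -> [29, 442, 417, 121]
  L2: h(29,442)=(29*31+442)%997=344 h(417,121)=(417*31+121)%997=87 -> [344, 87]
  L3: h(344,87)=(344*31+87)%997=781 -> [781]
  root = 781 == target 781  ** MATCH **
Candidate C produces the target root.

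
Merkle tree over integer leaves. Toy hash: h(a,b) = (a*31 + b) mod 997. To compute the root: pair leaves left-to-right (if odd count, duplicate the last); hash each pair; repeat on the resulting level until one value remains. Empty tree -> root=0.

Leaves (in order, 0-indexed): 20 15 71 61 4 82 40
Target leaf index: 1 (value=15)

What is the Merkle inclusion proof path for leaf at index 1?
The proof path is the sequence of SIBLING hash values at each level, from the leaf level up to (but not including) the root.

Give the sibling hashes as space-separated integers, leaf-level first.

L0 (leaves): [20, 15, 71, 61, 4, 82, 40], target index=1
L1: h(20,15)=(20*31+15)%997=635 [pair 0] h(71,61)=(71*31+61)%997=268 [pair 1] h(4,82)=(4*31+82)%997=206 [pair 2] h(40,40)=(40*31+40)%997=283 [pair 3] -> [635, 268, 206, 283]
  Sibling for proof at L0: 20
L2: h(635,268)=(635*31+268)%997=13 [pair 0] h(206,283)=(206*31+283)%997=687 [pair 1] -> [13, 687]
  Sibling for proof at L1: 268
L3: h(13,687)=(13*31+687)%997=93 [pair 0] -> [93]
  Sibling for proof at L2: 687
Root: 93
Proof path (sibling hashes from leaf to root): [20, 268, 687]

Answer: 20 268 687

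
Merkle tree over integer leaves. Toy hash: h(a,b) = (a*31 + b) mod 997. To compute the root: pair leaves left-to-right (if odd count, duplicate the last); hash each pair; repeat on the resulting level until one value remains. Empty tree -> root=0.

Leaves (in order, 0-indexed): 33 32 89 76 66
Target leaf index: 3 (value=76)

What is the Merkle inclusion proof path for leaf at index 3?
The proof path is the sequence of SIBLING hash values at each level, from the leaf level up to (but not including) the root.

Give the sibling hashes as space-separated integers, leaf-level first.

Answer: 89 58 785

Derivation:
L0 (leaves): [33, 32, 89, 76, 66], target index=3
L1: h(33,32)=(33*31+32)%997=58 [pair 0] h(89,76)=(89*31+76)%997=841 [pair 1] h(66,66)=(66*31+66)%997=118 [pair 2] -> [58, 841, 118]
  Sibling for proof at L0: 89
L2: h(58,841)=(58*31+841)%997=645 [pair 0] h(118,118)=(118*31+118)%997=785 [pair 1] -> [645, 785]
  Sibling for proof at L1: 58
L3: h(645,785)=(645*31+785)%997=840 [pair 0] -> [840]
  Sibling for proof at L2: 785
Root: 840
Proof path (sibling hashes from leaf to root): [89, 58, 785]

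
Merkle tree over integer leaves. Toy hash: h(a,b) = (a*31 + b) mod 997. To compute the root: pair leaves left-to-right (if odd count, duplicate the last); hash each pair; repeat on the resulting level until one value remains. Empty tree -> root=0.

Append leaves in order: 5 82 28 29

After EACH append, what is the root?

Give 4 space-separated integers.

Answer: 5 237 267 268

Derivation:
After append 5 (leaves=[5]):
  L0: [5]
  root=5
After append 82 (leaves=[5, 82]):
  L0: [5, 82]
  L1: h(5,82)=(5*31+82)%997=237 -> [237]
  root=237
After append 28 (leaves=[5, 82, 28]):
  L0: [5, 82, 28]
  L1: h(5,82)=(5*31+82)%997=237 h(28,28)=(28*31+28)%997=896 -> [237, 896]
  L2: h(237,896)=(237*31+896)%997=267 -> [267]
  root=267
After append 29 (leaves=[5, 82, 28, 29]):
  L0: [5, 82, 28, 29]
  L1: h(5,82)=(5*31+82)%997=237 h(28,29)=(28*31+29)%997=897 -> [237, 897]
  L2: h(237,897)=(237*31+897)%997=268 -> [268]
  root=268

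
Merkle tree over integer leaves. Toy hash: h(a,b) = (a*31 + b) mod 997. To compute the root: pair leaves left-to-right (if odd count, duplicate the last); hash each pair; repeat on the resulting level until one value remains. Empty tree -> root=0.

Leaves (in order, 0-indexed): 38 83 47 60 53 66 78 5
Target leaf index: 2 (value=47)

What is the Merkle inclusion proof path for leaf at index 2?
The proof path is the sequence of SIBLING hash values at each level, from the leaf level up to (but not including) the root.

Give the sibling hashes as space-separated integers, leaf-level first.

L0 (leaves): [38, 83, 47, 60, 53, 66, 78, 5], target index=2
L1: h(38,83)=(38*31+83)%997=264 [pair 0] h(47,60)=(47*31+60)%997=520 [pair 1] h(53,66)=(53*31+66)%997=712 [pair 2] h(78,5)=(78*31+5)%997=429 [pair 3] -> [264, 520, 712, 429]
  Sibling for proof at L0: 60
L2: h(264,520)=(264*31+520)%997=728 [pair 0] h(712,429)=(712*31+429)%997=567 [pair 1] -> [728, 567]
  Sibling for proof at L1: 264
L3: h(728,567)=(728*31+567)%997=204 [pair 0] -> [204]
  Sibling for proof at L2: 567
Root: 204
Proof path (sibling hashes from leaf to root): [60, 264, 567]

Answer: 60 264 567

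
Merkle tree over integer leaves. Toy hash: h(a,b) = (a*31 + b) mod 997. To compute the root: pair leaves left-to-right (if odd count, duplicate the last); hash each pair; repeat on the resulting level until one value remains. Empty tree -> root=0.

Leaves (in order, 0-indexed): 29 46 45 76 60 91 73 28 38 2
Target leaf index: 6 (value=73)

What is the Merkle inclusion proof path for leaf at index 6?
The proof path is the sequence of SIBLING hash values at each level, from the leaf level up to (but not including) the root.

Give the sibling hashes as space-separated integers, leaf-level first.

L0 (leaves): [29, 46, 45, 76, 60, 91, 73, 28, 38, 2], target index=6
L1: h(29,46)=(29*31+46)%997=945 [pair 0] h(45,76)=(45*31+76)%997=474 [pair 1] h(60,91)=(60*31+91)%997=954 [pair 2] h(73,28)=(73*31+28)%997=297 [pair 3] h(38,2)=(38*31+2)%997=183 [pair 4] -> [945, 474, 954, 297, 183]
  Sibling for proof at L0: 28
L2: h(945,474)=(945*31+474)%997=856 [pair 0] h(954,297)=(954*31+297)%997=958 [pair 1] h(183,183)=(183*31+183)%997=871 [pair 2] -> [856, 958, 871]
  Sibling for proof at L1: 954
L3: h(856,958)=(856*31+958)%997=575 [pair 0] h(871,871)=(871*31+871)%997=953 [pair 1] -> [575, 953]
  Sibling for proof at L2: 856
L4: h(575,953)=(575*31+953)%997=832 [pair 0] -> [832]
  Sibling for proof at L3: 953
Root: 832
Proof path (sibling hashes from leaf to root): [28, 954, 856, 953]

Answer: 28 954 856 953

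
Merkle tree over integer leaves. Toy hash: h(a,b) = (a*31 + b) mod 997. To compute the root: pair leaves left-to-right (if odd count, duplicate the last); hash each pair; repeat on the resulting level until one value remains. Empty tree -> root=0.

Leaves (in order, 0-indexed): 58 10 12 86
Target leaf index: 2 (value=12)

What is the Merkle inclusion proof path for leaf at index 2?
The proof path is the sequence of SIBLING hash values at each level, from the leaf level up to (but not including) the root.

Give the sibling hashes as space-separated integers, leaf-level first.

Answer: 86 811

Derivation:
L0 (leaves): [58, 10, 12, 86], target index=2
L1: h(58,10)=(58*31+10)%997=811 [pair 0] h(12,86)=(12*31+86)%997=458 [pair 1] -> [811, 458]
  Sibling for proof at L0: 86
L2: h(811,458)=(811*31+458)%997=674 [pair 0] -> [674]
  Sibling for proof at L1: 811
Root: 674
Proof path (sibling hashes from leaf to root): [86, 811]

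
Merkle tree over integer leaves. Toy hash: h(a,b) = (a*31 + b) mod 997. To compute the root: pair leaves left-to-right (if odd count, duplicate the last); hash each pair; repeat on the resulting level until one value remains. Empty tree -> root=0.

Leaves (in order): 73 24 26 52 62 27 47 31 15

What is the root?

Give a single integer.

Answer: 935

Derivation:
L0: [73, 24, 26, 52, 62, 27, 47, 31, 15]
L1: h(73,24)=(73*31+24)%997=293 h(26,52)=(26*31+52)%997=858 h(62,27)=(62*31+27)%997=952 h(47,31)=(47*31+31)%997=491 h(15,15)=(15*31+15)%997=480 -> [293, 858, 952, 491, 480]
L2: h(293,858)=(293*31+858)%997=968 h(952,491)=(952*31+491)%997=93 h(480,480)=(480*31+480)%997=405 -> [968, 93, 405]
L3: h(968,93)=(968*31+93)%997=191 h(405,405)=(405*31+405)%997=996 -> [191, 996]
L4: h(191,996)=(191*31+996)%997=935 -> [935]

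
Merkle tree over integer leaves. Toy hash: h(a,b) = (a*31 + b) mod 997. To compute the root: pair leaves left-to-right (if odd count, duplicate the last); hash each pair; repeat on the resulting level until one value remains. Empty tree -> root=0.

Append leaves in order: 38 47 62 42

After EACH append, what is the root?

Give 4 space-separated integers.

After append 38 (leaves=[38]):
  L0: [38]
  root=38
After append 47 (leaves=[38, 47]):
  L0: [38, 47]
  L1: h(38,47)=(38*31+47)%997=228 -> [228]
  root=228
After append 62 (leaves=[38, 47, 62]):
  L0: [38, 47, 62]
  L1: h(38,47)=(38*31+47)%997=228 h(62,62)=(62*31+62)%997=987 -> [228, 987]
  L2: h(228,987)=(228*31+987)%997=79 -> [79]
  root=79
After append 42 (leaves=[38, 47, 62, 42]):
  L0: [38, 47, 62, 42]
  L1: h(38,47)=(38*31+47)%997=228 h(62,42)=(62*31+42)%997=967 -> [228, 967]
  L2: h(228,967)=(228*31+967)%997=59 -> [59]
  root=59

Answer: 38 228 79 59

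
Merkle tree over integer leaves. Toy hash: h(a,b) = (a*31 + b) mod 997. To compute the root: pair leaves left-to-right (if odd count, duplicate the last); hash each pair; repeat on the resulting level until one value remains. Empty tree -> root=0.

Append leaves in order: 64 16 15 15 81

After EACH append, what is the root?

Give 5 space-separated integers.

Answer: 64 6 666 666 899

Derivation:
After append 64 (leaves=[64]):
  L0: [64]
  root=64
After append 16 (leaves=[64, 16]):
  L0: [64, 16]
  L1: h(64,16)=(64*31+16)%997=6 -> [6]
  root=6
After append 15 (leaves=[64, 16, 15]):
  L0: [64, 16, 15]
  L1: h(64,16)=(64*31+16)%997=6 h(15,15)=(15*31+15)%997=480 -> [6, 480]
  L2: h(6,480)=(6*31+480)%997=666 -> [666]
  root=666
After append 15 (leaves=[64, 16, 15, 15]):
  L0: [64, 16, 15, 15]
  L1: h(64,16)=(64*31+16)%997=6 h(15,15)=(15*31+15)%997=480 -> [6, 480]
  L2: h(6,480)=(6*31+480)%997=666 -> [666]
  root=666
After append 81 (leaves=[64, 16, 15, 15, 81]):
  L0: [64, 16, 15, 15, 81]
  L1: h(64,16)=(64*31+16)%997=6 h(15,15)=(15*31+15)%997=480 h(81,81)=(81*31+81)%997=598 -> [6, 480, 598]
  L2: h(6,480)=(6*31+480)%997=666 h(598,598)=(598*31+598)%997=193 -> [666, 193]
  L3: h(666,193)=(666*31+193)%997=899 -> [899]
  root=899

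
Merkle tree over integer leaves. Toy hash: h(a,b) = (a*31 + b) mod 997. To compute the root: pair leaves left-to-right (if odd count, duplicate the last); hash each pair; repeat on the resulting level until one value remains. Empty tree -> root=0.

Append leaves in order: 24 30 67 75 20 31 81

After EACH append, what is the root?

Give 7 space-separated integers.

Answer: 24 774 216 224 505 857 804

Derivation:
After append 24 (leaves=[24]):
  L0: [24]
  root=24
After append 30 (leaves=[24, 30]):
  L0: [24, 30]
  L1: h(24,30)=(24*31+30)%997=774 -> [774]
  root=774
After append 67 (leaves=[24, 30, 67]):
  L0: [24, 30, 67]
  L1: h(24,30)=(24*31+30)%997=774 h(67,67)=(67*31+67)%997=150 -> [774, 150]
  L2: h(774,150)=(774*31+150)%997=216 -> [216]
  root=216
After append 75 (leaves=[24, 30, 67, 75]):
  L0: [24, 30, 67, 75]
  L1: h(24,30)=(24*31+30)%997=774 h(67,75)=(67*31+75)%997=158 -> [774, 158]
  L2: h(774,158)=(774*31+158)%997=224 -> [224]
  root=224
After append 20 (leaves=[24, 30, 67, 75, 20]):
  L0: [24, 30, 67, 75, 20]
  L1: h(24,30)=(24*31+30)%997=774 h(67,75)=(67*31+75)%997=158 h(20,20)=(20*31+20)%997=640 -> [774, 158, 640]
  L2: h(774,158)=(774*31+158)%997=224 h(640,640)=(640*31+640)%997=540 -> [224, 540]
  L3: h(224,540)=(224*31+540)%997=505 -> [505]
  root=505
After append 31 (leaves=[24, 30, 67, 75, 20, 31]):
  L0: [24, 30, 67, 75, 20, 31]
  L1: h(24,30)=(24*31+30)%997=774 h(67,75)=(67*31+75)%997=158 h(20,31)=(20*31+31)%997=651 -> [774, 158, 651]
  L2: h(774,158)=(774*31+158)%997=224 h(651,651)=(651*31+651)%997=892 -> [224, 892]
  L3: h(224,892)=(224*31+892)%997=857 -> [857]
  root=857
After append 81 (leaves=[24, 30, 67, 75, 20, 31, 81]):
  L0: [24, 30, 67, 75, 20, 31, 81]
  L1: h(24,30)=(24*31+30)%997=774 h(67,75)=(67*31+75)%997=158 h(20,31)=(20*31+31)%997=651 h(81,81)=(81*31+81)%997=598 -> [774, 158, 651, 598]
  L2: h(774,158)=(774*31+158)%997=224 h(651,598)=(651*31+598)%997=839 -> [224, 839]
  L3: h(224,839)=(224*31+839)%997=804 -> [804]
  root=804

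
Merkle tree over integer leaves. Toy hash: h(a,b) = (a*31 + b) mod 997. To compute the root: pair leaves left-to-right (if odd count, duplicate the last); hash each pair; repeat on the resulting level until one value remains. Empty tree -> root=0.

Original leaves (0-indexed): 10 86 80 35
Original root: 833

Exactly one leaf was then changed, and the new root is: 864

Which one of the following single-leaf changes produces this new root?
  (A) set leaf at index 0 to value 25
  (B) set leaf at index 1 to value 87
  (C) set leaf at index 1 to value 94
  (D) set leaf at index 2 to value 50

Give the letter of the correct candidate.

Original leaves: [10, 86, 80, 35]
Target new root: 864
Try each candidate change and compute the resulting root:
Candidate A: set leaf[0] = 25 -> leaves = [25, 86, 80, 35]
  L0: [25, 86, 80, 35]
  L1: h(25,86)=(25*31+86)%997=861 h(80,35)=(80*31+35)%997=521 -> [861, 521]
  L2: h(861,521)=(861*31+521)%997=293 -> [293]
  root = 293 != target 864
Candidate B: set leaf[1] = 87 -> leaves = [10, 87, 80, 35]
  L0: [10, 87, 80, 35]
  L1: h(10,87)=(10*31+87)%997=397 h(80,35)=(80*31+35)%997=521 -> [397, 521]
  L2: h(397,521)=(397*31+521)%997=864 -> [864]
  root = 864 == target 864  ** MATCH **
Candidate C: set leaf[1] = 94 -> leaves = [10, 94, 80, 35]
  L0: [10, 94, 80, 35]
  L1: h(10,94)=(10*31+94)%997=404 h(80,35)=(80*31+35)%997=521 -> [404, 521]
  L2: h(404,521)=(404*31+521)%997=84 -> [84]
  root = 84 != target 864
Candidate D: set leaf[2] = 50 -> leaves = [10, 86, 50, 35]
  L0: [10, 86, 50, 35]
  L1: h(10,86)=(10*31+86)%997=396 h(50,35)=(50*31+35)%997=588 -> [396, 588]
  L2: h(396,588)=(396*31+588)%997=900 -> [900]
  root = 900 != target 864
Candidate B produces the target root.

Answer: B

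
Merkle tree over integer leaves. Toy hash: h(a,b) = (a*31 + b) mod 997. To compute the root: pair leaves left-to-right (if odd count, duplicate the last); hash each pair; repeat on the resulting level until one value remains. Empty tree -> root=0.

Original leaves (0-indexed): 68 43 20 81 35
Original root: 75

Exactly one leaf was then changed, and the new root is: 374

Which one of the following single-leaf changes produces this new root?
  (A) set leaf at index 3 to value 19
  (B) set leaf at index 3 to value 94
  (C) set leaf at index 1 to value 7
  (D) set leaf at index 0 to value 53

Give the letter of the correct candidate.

Original leaves: [68, 43, 20, 81, 35]
Target new root: 374
Try each candidate change and compute the resulting root:
Candidate A: set leaf[3] = 19 -> leaves = [68, 43, 20, 19, 35]
  L0: [68, 43, 20, 19, 35]
  L1: h(68,43)=(68*31+43)%997=157 h(20,19)=(20*31+19)%997=639 h(35,35)=(35*31+35)%997=123 -> [157, 639, 123]
  L2: h(157,639)=(157*31+639)%997=521 h(123,123)=(123*31+123)%997=945 -> [521, 945]
  L3: h(521,945)=(521*31+945)%997=147 -> [147]
  root = 147 != target 374
Candidate B: set leaf[3] = 94 -> leaves = [68, 43, 20, 94, 35]
  L0: [68, 43, 20, 94, 35]
  L1: h(68,43)=(68*31+43)%997=157 h(20,94)=(20*31+94)%997=714 h(35,35)=(35*31+35)%997=123 -> [157, 714, 123]
  L2: h(157,714)=(157*31+714)%997=596 h(123,123)=(123*31+123)%997=945 -> [596, 945]
  L3: h(596,945)=(596*31+945)%997=478 -> [478]
  root = 478 != target 374
Candidate C: set leaf[1] = 7 -> leaves = [68, 7, 20, 81, 35]
  L0: [68, 7, 20, 81, 35]
  L1: h(68,7)=(68*31+7)%997=121 h(20,81)=(20*31+81)%997=701 h(35,35)=(35*31+35)%997=123 -> [121, 701, 123]
  L2: h(121,701)=(121*31+701)%997=464 h(123,123)=(123*31+123)%997=945 -> [464, 945]
  L3: h(464,945)=(464*31+945)%997=374 -> [374]
  root = 374 == target 374  ** MATCH **
Candidate D: set leaf[0] = 53 -> leaves = [53, 43, 20, 81, 35]
  L0: [53, 43, 20, 81, 35]
  L1: h(53,43)=(53*31+43)%997=689 h(20,81)=(20*31+81)%997=701 h(35,35)=(35*31+35)%997=123 -> [689, 701, 123]
  L2: h(689,701)=(689*31+701)%997=126 h(123,123)=(123*31+123)%997=945 -> [126, 945]
  L3: h(126,945)=(126*31+945)%997=863 -> [863]
  root = 863 != target 374
Candidate C produces the target root.

Answer: C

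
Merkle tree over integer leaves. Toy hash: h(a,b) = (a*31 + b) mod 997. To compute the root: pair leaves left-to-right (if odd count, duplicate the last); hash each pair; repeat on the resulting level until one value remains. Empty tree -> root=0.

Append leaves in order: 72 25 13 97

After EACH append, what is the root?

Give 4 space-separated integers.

After append 72 (leaves=[72]):
  L0: [72]
  root=72
After append 25 (leaves=[72, 25]):
  L0: [72, 25]
  L1: h(72,25)=(72*31+25)%997=263 -> [263]
  root=263
After append 13 (leaves=[72, 25, 13]):
  L0: [72, 25, 13]
  L1: h(72,25)=(72*31+25)%997=263 h(13,13)=(13*31+13)%997=416 -> [263, 416]
  L2: h(263,416)=(263*31+416)%997=593 -> [593]
  root=593
After append 97 (leaves=[72, 25, 13, 97]):
  L0: [72, 25, 13, 97]
  L1: h(72,25)=(72*31+25)%997=263 h(13,97)=(13*31+97)%997=500 -> [263, 500]
  L2: h(263,500)=(263*31+500)%997=677 -> [677]
  root=677

Answer: 72 263 593 677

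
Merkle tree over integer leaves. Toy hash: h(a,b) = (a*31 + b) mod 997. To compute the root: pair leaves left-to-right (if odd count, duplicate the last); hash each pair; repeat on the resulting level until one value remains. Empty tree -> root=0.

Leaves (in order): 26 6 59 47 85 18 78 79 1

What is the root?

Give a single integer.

L0: [26, 6, 59, 47, 85, 18, 78, 79, 1]
L1: h(26,6)=(26*31+6)%997=812 h(59,47)=(59*31+47)%997=879 h(85,18)=(85*31+18)%997=659 h(78,79)=(78*31+79)%997=503 h(1,1)=(1*31+1)%997=32 -> [812, 879, 659, 503, 32]
L2: h(812,879)=(812*31+879)%997=129 h(659,503)=(659*31+503)%997=992 h(32,32)=(32*31+32)%997=27 -> [129, 992, 27]
L3: h(129,992)=(129*31+992)%997=6 h(27,27)=(27*31+27)%997=864 -> [6, 864]
L4: h(6,864)=(6*31+864)%997=53 -> [53]

Answer: 53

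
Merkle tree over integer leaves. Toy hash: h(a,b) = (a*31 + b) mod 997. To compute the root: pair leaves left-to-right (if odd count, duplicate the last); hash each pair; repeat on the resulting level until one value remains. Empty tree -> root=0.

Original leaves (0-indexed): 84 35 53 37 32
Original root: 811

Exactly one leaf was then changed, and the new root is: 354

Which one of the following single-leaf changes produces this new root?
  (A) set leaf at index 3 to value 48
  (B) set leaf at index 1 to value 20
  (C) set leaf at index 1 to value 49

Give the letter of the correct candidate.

Original leaves: [84, 35, 53, 37, 32]
Target new root: 354
Try each candidate change and compute the resulting root:
Candidate A: set leaf[3] = 48 -> leaves = [84, 35, 53, 48, 32]
  L0: [84, 35, 53, 48, 32]
  L1: h(84,35)=(84*31+35)%997=645 h(53,48)=(53*31+48)%997=694 h(32,32)=(32*31+32)%997=27 -> [645, 694, 27]
  L2: h(645,694)=(645*31+694)%997=749 h(27,27)=(27*31+27)%997=864 -> [749, 864]
  L3: h(749,864)=(749*31+864)%997=155 -> [155]
  root = 155 != target 354
Candidate B: set leaf[1] = 20 -> leaves = [84, 20, 53, 37, 32]
  L0: [84, 20, 53, 37, 32]
  L1: h(84,20)=(84*31+20)%997=630 h(53,37)=(53*31+37)%997=683 h(32,32)=(32*31+32)%997=27 -> [630, 683, 27]
  L2: h(630,683)=(630*31+683)%997=273 h(27,27)=(27*31+27)%997=864 -> [273, 864]
  L3: h(273,864)=(273*31+864)%997=354 -> [354]
  root = 354 == target 354  ** MATCH **
Candidate C: set leaf[1] = 49 -> leaves = [84, 49, 53, 37, 32]
  L0: [84, 49, 53, 37, 32]
  L1: h(84,49)=(84*31+49)%997=659 h(53,37)=(53*31+37)%997=683 h(32,32)=(32*31+32)%997=27 -> [659, 683, 27]
  L2: h(659,683)=(659*31+683)%997=175 h(27,27)=(27*31+27)%997=864 -> [175, 864]
  L3: h(175,864)=(175*31+864)%997=307 -> [307]
  root = 307 != target 354
Candidate B produces the target root.

Answer: B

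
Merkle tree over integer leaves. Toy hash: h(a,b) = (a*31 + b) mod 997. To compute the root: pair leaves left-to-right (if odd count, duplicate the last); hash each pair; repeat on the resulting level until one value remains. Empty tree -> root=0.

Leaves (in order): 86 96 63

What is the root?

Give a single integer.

Answer: 899

Derivation:
L0: [86, 96, 63]
L1: h(86,96)=(86*31+96)%997=768 h(63,63)=(63*31+63)%997=22 -> [768, 22]
L2: h(768,22)=(768*31+22)%997=899 -> [899]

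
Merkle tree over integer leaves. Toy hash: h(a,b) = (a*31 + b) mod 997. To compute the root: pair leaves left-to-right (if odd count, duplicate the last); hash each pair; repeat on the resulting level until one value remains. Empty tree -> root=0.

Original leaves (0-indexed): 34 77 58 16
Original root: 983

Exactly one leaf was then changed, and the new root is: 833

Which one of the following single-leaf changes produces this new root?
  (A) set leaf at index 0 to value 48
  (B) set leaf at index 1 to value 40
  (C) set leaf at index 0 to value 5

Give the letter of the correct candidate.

Answer: B

Derivation:
Original leaves: [34, 77, 58, 16]
Target new root: 833
Try each candidate change and compute the resulting root:
Candidate A: set leaf[0] = 48 -> leaves = [48, 77, 58, 16]
  L0: [48, 77, 58, 16]
  L1: h(48,77)=(48*31+77)%997=568 h(58,16)=(58*31+16)%997=817 -> [568, 817]
  L2: h(568,817)=(568*31+817)%997=479 -> [479]
  root = 479 != target 833
Candidate B: set leaf[1] = 40 -> leaves = [34, 40, 58, 16]
  L0: [34, 40, 58, 16]
  L1: h(34,40)=(34*31+40)%997=97 h(58,16)=(58*31+16)%997=817 -> [97, 817]
  L2: h(97,817)=(97*31+817)%997=833 -> [833]
  root = 833 == target 833  ** MATCH **
Candidate C: set leaf[0] = 5 -> leaves = [5, 77, 58, 16]
  L0: [5, 77, 58, 16]
  L1: h(5,77)=(5*31+77)%997=232 h(58,16)=(58*31+16)%997=817 -> [232, 817]
  L2: h(232,817)=(232*31+817)%997=33 -> [33]
  root = 33 != target 833
Candidate B produces the target root.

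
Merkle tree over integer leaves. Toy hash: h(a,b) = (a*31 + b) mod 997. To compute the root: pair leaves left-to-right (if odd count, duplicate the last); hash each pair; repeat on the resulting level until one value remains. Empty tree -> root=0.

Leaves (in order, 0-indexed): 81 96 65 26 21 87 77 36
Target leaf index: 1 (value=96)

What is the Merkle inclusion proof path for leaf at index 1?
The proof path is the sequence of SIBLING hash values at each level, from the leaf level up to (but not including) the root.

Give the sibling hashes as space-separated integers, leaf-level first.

L0 (leaves): [81, 96, 65, 26, 21, 87, 77, 36], target index=1
L1: h(81,96)=(81*31+96)%997=613 [pair 0] h(65,26)=(65*31+26)%997=47 [pair 1] h(21,87)=(21*31+87)%997=738 [pair 2] h(77,36)=(77*31+36)%997=429 [pair 3] -> [613, 47, 738, 429]
  Sibling for proof at L0: 81
L2: h(613,47)=(613*31+47)%997=107 [pair 0] h(738,429)=(738*31+429)%997=376 [pair 1] -> [107, 376]
  Sibling for proof at L1: 47
L3: h(107,376)=(107*31+376)%997=702 [pair 0] -> [702]
  Sibling for proof at L2: 376
Root: 702
Proof path (sibling hashes from leaf to root): [81, 47, 376]

Answer: 81 47 376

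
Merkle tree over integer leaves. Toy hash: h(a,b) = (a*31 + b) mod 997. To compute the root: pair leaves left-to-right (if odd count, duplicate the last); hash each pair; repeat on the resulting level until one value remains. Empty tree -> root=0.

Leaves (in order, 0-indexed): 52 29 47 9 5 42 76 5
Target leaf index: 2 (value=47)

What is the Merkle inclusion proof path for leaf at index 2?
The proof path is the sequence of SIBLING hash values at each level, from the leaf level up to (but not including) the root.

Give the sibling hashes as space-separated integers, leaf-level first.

L0 (leaves): [52, 29, 47, 9, 5, 42, 76, 5], target index=2
L1: h(52,29)=(52*31+29)%997=644 [pair 0] h(47,9)=(47*31+9)%997=469 [pair 1] h(5,42)=(5*31+42)%997=197 [pair 2] h(76,5)=(76*31+5)%997=367 [pair 3] -> [644, 469, 197, 367]
  Sibling for proof at L0: 9
L2: h(644,469)=(644*31+469)%997=493 [pair 0] h(197,367)=(197*31+367)%997=492 [pair 1] -> [493, 492]
  Sibling for proof at L1: 644
L3: h(493,492)=(493*31+492)%997=820 [pair 0] -> [820]
  Sibling for proof at L2: 492
Root: 820
Proof path (sibling hashes from leaf to root): [9, 644, 492]

Answer: 9 644 492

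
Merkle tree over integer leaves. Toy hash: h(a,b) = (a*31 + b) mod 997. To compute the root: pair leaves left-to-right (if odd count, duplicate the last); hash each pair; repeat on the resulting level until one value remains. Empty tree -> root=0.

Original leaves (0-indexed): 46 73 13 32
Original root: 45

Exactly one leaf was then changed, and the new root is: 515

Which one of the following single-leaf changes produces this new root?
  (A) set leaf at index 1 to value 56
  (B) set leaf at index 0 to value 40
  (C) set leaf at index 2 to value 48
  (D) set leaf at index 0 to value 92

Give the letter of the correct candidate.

Original leaves: [46, 73, 13, 32]
Target new root: 515
Try each candidate change and compute the resulting root:
Candidate A: set leaf[1] = 56 -> leaves = [46, 56, 13, 32]
  L0: [46, 56, 13, 32]
  L1: h(46,56)=(46*31+56)%997=485 h(13,32)=(13*31+32)%997=435 -> [485, 435]
  L2: h(485,435)=(485*31+435)%997=515 -> [515]
  root = 515 == target 515  ** MATCH **
Candidate B: set leaf[0] = 40 -> leaves = [40, 73, 13, 32]
  L0: [40, 73, 13, 32]
  L1: h(40,73)=(40*31+73)%997=316 h(13,32)=(13*31+32)%997=435 -> [316, 435]
  L2: h(316,435)=(316*31+435)%997=261 -> [261]
  root = 261 != target 515
Candidate C: set leaf[2] = 48 -> leaves = [46, 73, 48, 32]
  L0: [46, 73, 48, 32]
  L1: h(46,73)=(46*31+73)%997=502 h(48,32)=(48*31+32)%997=523 -> [502, 523]
  L2: h(502,523)=(502*31+523)%997=133 -> [133]
  root = 133 != target 515
Candidate D: set leaf[0] = 92 -> leaves = [92, 73, 13, 32]
  L0: [92, 73, 13, 32]
  L1: h(92,73)=(92*31+73)%997=931 h(13,32)=(13*31+32)%997=435 -> [931, 435]
  L2: h(931,435)=(931*31+435)%997=383 -> [383]
  root = 383 != target 515
Candidate A produces the target root.

Answer: A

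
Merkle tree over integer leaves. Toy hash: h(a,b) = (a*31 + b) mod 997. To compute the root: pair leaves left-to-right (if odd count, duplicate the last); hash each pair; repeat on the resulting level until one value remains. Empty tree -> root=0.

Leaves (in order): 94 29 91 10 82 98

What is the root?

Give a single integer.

L0: [94, 29, 91, 10, 82, 98]
L1: h(94,29)=(94*31+29)%997=949 h(91,10)=(91*31+10)%997=837 h(82,98)=(82*31+98)%997=646 -> [949, 837, 646]
L2: h(949,837)=(949*31+837)%997=346 h(646,646)=(646*31+646)%997=732 -> [346, 732]
L3: h(346,732)=(346*31+732)%997=491 -> [491]

Answer: 491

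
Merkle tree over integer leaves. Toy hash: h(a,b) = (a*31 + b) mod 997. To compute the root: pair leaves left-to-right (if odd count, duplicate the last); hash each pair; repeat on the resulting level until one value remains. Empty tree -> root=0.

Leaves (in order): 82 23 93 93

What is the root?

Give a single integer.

L0: [82, 23, 93, 93]
L1: h(82,23)=(82*31+23)%997=571 h(93,93)=(93*31+93)%997=982 -> [571, 982]
L2: h(571,982)=(571*31+982)%997=737 -> [737]

Answer: 737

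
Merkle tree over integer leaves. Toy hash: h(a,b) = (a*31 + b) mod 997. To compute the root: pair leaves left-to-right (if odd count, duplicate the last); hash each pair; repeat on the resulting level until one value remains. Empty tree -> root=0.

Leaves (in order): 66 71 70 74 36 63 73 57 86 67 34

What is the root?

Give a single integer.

L0: [66, 71, 70, 74, 36, 63, 73, 57, 86, 67, 34]
L1: h(66,71)=(66*31+71)%997=123 h(70,74)=(70*31+74)%997=250 h(36,63)=(36*31+63)%997=182 h(73,57)=(73*31+57)%997=326 h(86,67)=(86*31+67)%997=739 h(34,34)=(34*31+34)%997=91 -> [123, 250, 182, 326, 739, 91]
L2: h(123,250)=(123*31+250)%997=75 h(182,326)=(182*31+326)%997=983 h(739,91)=(739*31+91)%997=69 -> [75, 983, 69]
L3: h(75,983)=(75*31+983)%997=317 h(69,69)=(69*31+69)%997=214 -> [317, 214]
L4: h(317,214)=(317*31+214)%997=71 -> [71]

Answer: 71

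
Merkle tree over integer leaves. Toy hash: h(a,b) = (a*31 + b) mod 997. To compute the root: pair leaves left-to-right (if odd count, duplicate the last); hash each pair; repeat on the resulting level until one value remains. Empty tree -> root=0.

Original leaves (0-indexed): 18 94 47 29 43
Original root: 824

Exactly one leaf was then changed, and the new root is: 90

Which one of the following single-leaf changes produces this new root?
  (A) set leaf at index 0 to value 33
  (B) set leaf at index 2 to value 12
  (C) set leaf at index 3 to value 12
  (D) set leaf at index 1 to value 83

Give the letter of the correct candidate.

Original leaves: [18, 94, 47, 29, 43]
Target new root: 90
Try each candidate change and compute the resulting root:
Candidate A: set leaf[0] = 33 -> leaves = [33, 94, 47, 29, 43]
  L0: [33, 94, 47, 29, 43]
  L1: h(33,94)=(33*31+94)%997=120 h(47,29)=(47*31+29)%997=489 h(43,43)=(43*31+43)%997=379 -> [120, 489, 379]
  L2: h(120,489)=(120*31+489)%997=221 h(379,379)=(379*31+379)%997=164 -> [221, 164]
  L3: h(221,164)=(221*31+164)%997=36 -> [36]
  root = 36 != target 90
Candidate B: set leaf[2] = 12 -> leaves = [18, 94, 12, 29, 43]
  L0: [18, 94, 12, 29, 43]
  L1: h(18,94)=(18*31+94)%997=652 h(12,29)=(12*31+29)%997=401 h(43,43)=(43*31+43)%997=379 -> [652, 401, 379]
  L2: h(652,401)=(652*31+401)%997=673 h(379,379)=(379*31+379)%997=164 -> [673, 164]
  L3: h(673,164)=(673*31+164)%997=90 -> [90]
  root = 90 == target 90  ** MATCH **
Candidate C: set leaf[3] = 12 -> leaves = [18, 94, 47, 12, 43]
  L0: [18, 94, 47, 12, 43]
  L1: h(18,94)=(18*31+94)%997=652 h(47,12)=(47*31+12)%997=472 h(43,43)=(43*31+43)%997=379 -> [652, 472, 379]
  L2: h(652,472)=(652*31+472)%997=744 h(379,379)=(379*31+379)%997=164 -> [744, 164]
  L3: h(744,164)=(744*31+164)%997=297 -> [297]
  root = 297 != target 90
Candidate D: set leaf[1] = 83 -> leaves = [18, 83, 47, 29, 43]
  L0: [18, 83, 47, 29, 43]
  L1: h(18,83)=(18*31+83)%997=641 h(47,29)=(47*31+29)%997=489 h(43,43)=(43*31+43)%997=379 -> [641, 489, 379]
  L2: h(641,489)=(641*31+489)%997=420 h(379,379)=(379*31+379)%997=164 -> [420, 164]
  L3: h(420,164)=(420*31+164)%997=223 -> [223]
  root = 223 != target 90
Candidate B produces the target root.

Answer: B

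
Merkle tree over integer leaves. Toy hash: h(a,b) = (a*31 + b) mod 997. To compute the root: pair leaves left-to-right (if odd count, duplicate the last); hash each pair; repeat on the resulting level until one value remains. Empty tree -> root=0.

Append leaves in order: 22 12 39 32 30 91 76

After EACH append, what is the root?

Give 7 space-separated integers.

Answer: 22 694 828 821 339 297 711

Derivation:
After append 22 (leaves=[22]):
  L0: [22]
  root=22
After append 12 (leaves=[22, 12]):
  L0: [22, 12]
  L1: h(22,12)=(22*31+12)%997=694 -> [694]
  root=694
After append 39 (leaves=[22, 12, 39]):
  L0: [22, 12, 39]
  L1: h(22,12)=(22*31+12)%997=694 h(39,39)=(39*31+39)%997=251 -> [694, 251]
  L2: h(694,251)=(694*31+251)%997=828 -> [828]
  root=828
After append 32 (leaves=[22, 12, 39, 32]):
  L0: [22, 12, 39, 32]
  L1: h(22,12)=(22*31+12)%997=694 h(39,32)=(39*31+32)%997=244 -> [694, 244]
  L2: h(694,244)=(694*31+244)%997=821 -> [821]
  root=821
After append 30 (leaves=[22, 12, 39, 32, 30]):
  L0: [22, 12, 39, 32, 30]
  L1: h(22,12)=(22*31+12)%997=694 h(39,32)=(39*31+32)%997=244 h(30,30)=(30*31+30)%997=960 -> [694, 244, 960]
  L2: h(694,244)=(694*31+244)%997=821 h(960,960)=(960*31+960)%997=810 -> [821, 810]
  L3: h(821,810)=(821*31+810)%997=339 -> [339]
  root=339
After append 91 (leaves=[22, 12, 39, 32, 30, 91]):
  L0: [22, 12, 39, 32, 30, 91]
  L1: h(22,12)=(22*31+12)%997=694 h(39,32)=(39*31+32)%997=244 h(30,91)=(30*31+91)%997=24 -> [694, 244, 24]
  L2: h(694,244)=(694*31+244)%997=821 h(24,24)=(24*31+24)%997=768 -> [821, 768]
  L3: h(821,768)=(821*31+768)%997=297 -> [297]
  root=297
After append 76 (leaves=[22, 12, 39, 32, 30, 91, 76]):
  L0: [22, 12, 39, 32, 30, 91, 76]
  L1: h(22,12)=(22*31+12)%997=694 h(39,32)=(39*31+32)%997=244 h(30,91)=(30*31+91)%997=24 h(76,76)=(76*31+76)%997=438 -> [694, 244, 24, 438]
  L2: h(694,244)=(694*31+244)%997=821 h(24,438)=(24*31+438)%997=185 -> [821, 185]
  L3: h(821,185)=(821*31+185)%997=711 -> [711]
  root=711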